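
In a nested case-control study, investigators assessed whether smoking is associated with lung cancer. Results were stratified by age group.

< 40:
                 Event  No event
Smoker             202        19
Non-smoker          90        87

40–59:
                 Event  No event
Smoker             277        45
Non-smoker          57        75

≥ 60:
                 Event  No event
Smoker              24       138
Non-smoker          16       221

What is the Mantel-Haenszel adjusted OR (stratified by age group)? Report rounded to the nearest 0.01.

OR_MH = Σ(aᵢdᵢ/nᵢ) / Σ(bᵢcᵢ/nᵢ), where nᵢ is the stratum total.
Stratum 1 (< 40): n = 398; a·d/n = 202·87/398 = 44.1558; b·c/n = 19·90/398 = 4.2965
Stratum 2 (40–59): n = 454; a·d/n = 277·75/454 = 45.7599; b·c/n = 45·57/454 = 5.6498
Stratum 3 (≥ 60): n = 399; a·d/n = 24·221/399 = 13.2932; b·c/n = 138·16/399 = 5.5338
OR_MH = (44.1558 + 45.7599 + 13.2932) / (4.2965 + 5.6498 + 5.5338) = 103.2089 / 15.4801 = 6.66720

6.67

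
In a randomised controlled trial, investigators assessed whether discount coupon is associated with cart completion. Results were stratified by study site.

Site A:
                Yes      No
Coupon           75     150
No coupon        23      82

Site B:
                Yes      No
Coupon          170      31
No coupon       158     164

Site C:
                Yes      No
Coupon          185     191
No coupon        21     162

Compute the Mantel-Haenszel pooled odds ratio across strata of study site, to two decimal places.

4.65

OR_MH = Σ(aᵢdᵢ/nᵢ) / Σ(bᵢcᵢ/nᵢ), where nᵢ is the stratum total.
Stratum 1 (Site A): n = 330; a·d/n = 75·82/330 = 18.6364; b·c/n = 150·23/330 = 10.4545
Stratum 2 (Site B): n = 523; a·d/n = 170·164/523 = 53.3078; b·c/n = 31·158/523 = 9.3652
Stratum 3 (Site C): n = 559; a·d/n = 185·162/559 = 53.6136; b·c/n = 191·21/559 = 7.1753
OR_MH = (18.6364 + 53.3078 + 53.6136) / (10.4545 + 9.3652 + 7.1753) = 125.5578 / 26.9951 = 4.65114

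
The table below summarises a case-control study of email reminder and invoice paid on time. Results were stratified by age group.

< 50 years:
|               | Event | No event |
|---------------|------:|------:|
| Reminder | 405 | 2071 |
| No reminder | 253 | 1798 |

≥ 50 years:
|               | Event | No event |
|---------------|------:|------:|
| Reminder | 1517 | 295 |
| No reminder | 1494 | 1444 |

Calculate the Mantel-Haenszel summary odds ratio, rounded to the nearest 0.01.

OR_MH = Σ(aᵢdᵢ/nᵢ) / Σ(bᵢcᵢ/nᵢ), where nᵢ is the stratum total.
Stratum 1 (< 50 years): n = 4527; a·d/n = 405·1798/4527 = 160.8549; b·c/n = 2071·253/4527 = 115.7418
Stratum 2 (≥ 50 years): n = 4750; a·d/n = 1517·1444/4750 = 461.1680; b·c/n = 295·1494/4750 = 92.7853
OR_MH = (160.8549 + 461.1680) / (115.7418 + 92.7853) = 622.0229 / 208.5270 = 2.98294

2.98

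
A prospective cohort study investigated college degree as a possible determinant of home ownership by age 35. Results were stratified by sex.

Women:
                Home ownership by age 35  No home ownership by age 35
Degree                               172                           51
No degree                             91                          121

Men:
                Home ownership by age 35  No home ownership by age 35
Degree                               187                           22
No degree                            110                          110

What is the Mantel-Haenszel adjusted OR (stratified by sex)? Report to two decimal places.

OR_MH = Σ(aᵢdᵢ/nᵢ) / Σ(bᵢcᵢ/nᵢ), where nᵢ is the stratum total.
Stratum 1 (Women): n = 435; a·d/n = 172·121/435 = 47.8437; b·c/n = 51·91/435 = 10.6690
Stratum 2 (Men): n = 429; a·d/n = 187·110/429 = 47.9487; b·c/n = 22·110/429 = 5.6410
OR_MH = (47.8437 + 47.9487) / (10.6690 + 5.6410) = 95.7924 / 16.3100 = 5.87323

5.87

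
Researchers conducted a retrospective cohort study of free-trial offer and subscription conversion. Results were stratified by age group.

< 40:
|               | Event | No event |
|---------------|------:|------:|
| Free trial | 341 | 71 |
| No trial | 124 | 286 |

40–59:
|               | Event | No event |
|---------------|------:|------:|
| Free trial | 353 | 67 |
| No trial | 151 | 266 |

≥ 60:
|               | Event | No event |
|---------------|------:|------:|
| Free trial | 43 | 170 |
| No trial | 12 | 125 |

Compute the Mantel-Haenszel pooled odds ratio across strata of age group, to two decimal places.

OR_MH = Σ(aᵢdᵢ/nᵢ) / Σ(bᵢcᵢ/nᵢ), where nᵢ is the stratum total.
Stratum 1 (< 40): n = 822; a·d/n = 341·286/822 = 118.6448; b·c/n = 71·124/822 = 10.7105
Stratum 2 (40–59): n = 837; a·d/n = 353·266/837 = 112.1840; b·c/n = 67·151/837 = 12.0872
Stratum 3 (≥ 60): n = 350; a·d/n = 43·125/350 = 15.3571; b·c/n = 170·12/350 = 5.8286
OR_MH = (118.6448 + 112.1840 + 15.3571) / (10.7105 + 12.0872 + 5.8286) = 246.1859 / 28.6262 = 8.60001

8.60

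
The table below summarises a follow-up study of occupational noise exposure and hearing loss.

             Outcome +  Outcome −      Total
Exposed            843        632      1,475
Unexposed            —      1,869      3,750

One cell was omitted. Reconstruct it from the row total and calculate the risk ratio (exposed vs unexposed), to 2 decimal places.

The missing cell is in the unexposed row: 3750 − 1869 = 1881.
So a = 843, b = 632, c = 1881, d = 1869.
RR = [a/(a+b)] / [c/(c+d)] = (843/1475) / (1881/3750) = 0.57153/0.50160 = 1.13940

1.14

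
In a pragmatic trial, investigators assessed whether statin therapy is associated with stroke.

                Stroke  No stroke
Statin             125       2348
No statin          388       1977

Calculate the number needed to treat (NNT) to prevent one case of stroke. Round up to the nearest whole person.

9

Risk in treated group = 125/2473 = 0.05055; risk in control = 388/2365 = 0.16406.
Absolute risk reduction = 0.16406 − 0.05055 = 0.11351
NNT = 1 / ARR = 1 / 0.11351 = 8.810 → round up → 9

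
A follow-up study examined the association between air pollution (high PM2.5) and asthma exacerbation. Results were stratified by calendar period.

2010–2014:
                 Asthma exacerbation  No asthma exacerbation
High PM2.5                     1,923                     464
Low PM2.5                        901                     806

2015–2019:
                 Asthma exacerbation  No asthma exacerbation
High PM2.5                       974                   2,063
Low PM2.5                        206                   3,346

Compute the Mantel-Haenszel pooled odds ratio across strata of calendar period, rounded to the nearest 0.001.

5.241

OR_MH = Σ(aᵢdᵢ/nᵢ) / Σ(bᵢcᵢ/nᵢ), where nᵢ is the stratum total.
Stratum 1 (2010–2014): n = 4094; a·d/n = 1923·806/4094 = 378.5877; b·c/n = 464·901/4094 = 102.1163
Stratum 2 (2015–2019): n = 6589; a·d/n = 974·3346/6589 = 494.6128; b·c/n = 2063·206/6589 = 64.4981
OR_MH = (378.5877 + 494.6128) / (102.1163 + 64.4981) = 873.2005 / 166.6144 = 5.24085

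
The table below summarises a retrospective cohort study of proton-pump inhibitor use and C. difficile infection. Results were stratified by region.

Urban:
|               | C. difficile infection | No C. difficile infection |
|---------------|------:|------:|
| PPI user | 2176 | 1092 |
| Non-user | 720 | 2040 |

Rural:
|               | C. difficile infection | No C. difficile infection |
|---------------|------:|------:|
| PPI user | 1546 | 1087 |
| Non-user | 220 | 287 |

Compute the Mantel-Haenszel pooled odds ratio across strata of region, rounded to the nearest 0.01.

4.25

OR_MH = Σ(aᵢdᵢ/nᵢ) / Σ(bᵢcᵢ/nᵢ), where nᵢ is the stratum total.
Stratum 1 (Urban): n = 6028; a·d/n = 2176·2040/6028 = 736.4035; b·c/n = 1092·720/6028 = 130.4313
Stratum 2 (Rural): n = 3140; a·d/n = 1546·287/3140 = 141.3064; b·c/n = 1087·220/3140 = 76.1592
OR_MH = (736.4035 + 141.3064) / (130.4313 + 76.1592) = 877.7098 / 206.5906 = 4.24855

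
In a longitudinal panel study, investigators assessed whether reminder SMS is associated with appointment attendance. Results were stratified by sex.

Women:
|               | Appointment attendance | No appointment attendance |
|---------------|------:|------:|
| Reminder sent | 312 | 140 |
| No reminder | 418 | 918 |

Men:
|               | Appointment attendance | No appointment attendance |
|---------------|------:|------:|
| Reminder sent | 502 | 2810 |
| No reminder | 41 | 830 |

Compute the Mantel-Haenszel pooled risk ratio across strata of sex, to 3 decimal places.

RR_MH = Σ(aᵢ·n₀ᵢ/nᵢ) / Σ(cᵢ·n₁ᵢ/nᵢ), with n₁ᵢ = aᵢ+bᵢ (exposed), n₀ᵢ = cᵢ+dᵢ (unexposed), nᵢ = n₁ᵢ+n₀ᵢ.
Stratum 1 (Women): n₁ = 452, n₀ = 1336, n = 1788; a·n₀/n = 312·1336/1788 = 233.1275; c·n₁/n = 418·452/1788 = 105.6689
Stratum 2 (Men): n₁ = 3312, n₀ = 871, n = 4183; a·n₀/n = 502·871/4183 = 104.5283; c·n₁/n = 41·3312/4183 = 32.4628
RR_MH = (233.1275 + 104.5283) / (105.6689 + 32.4628) = 337.6558 / 138.1317 = 2.44445

2.444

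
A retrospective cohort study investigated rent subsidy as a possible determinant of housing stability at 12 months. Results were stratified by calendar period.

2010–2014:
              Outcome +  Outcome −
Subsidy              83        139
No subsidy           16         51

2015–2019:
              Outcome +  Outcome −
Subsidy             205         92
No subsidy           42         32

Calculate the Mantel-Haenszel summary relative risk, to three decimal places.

1.310

RR_MH = Σ(aᵢ·n₀ᵢ/nᵢ) / Σ(cᵢ·n₁ᵢ/nᵢ), with n₁ᵢ = aᵢ+bᵢ (exposed), n₀ᵢ = cᵢ+dᵢ (unexposed), nᵢ = n₁ᵢ+n₀ᵢ.
Stratum 1 (2010–2014): n₁ = 222, n₀ = 67, n = 289; a·n₀/n = 83·67/289 = 19.2422; c·n₁/n = 16·222/289 = 12.2907
Stratum 2 (2015–2019): n₁ = 297, n₀ = 74, n = 371; a·n₀/n = 205·74/371 = 40.8895; c·n₁/n = 42·297/371 = 33.6226
RR_MH = (19.2422 + 40.8895) / (12.2907 + 33.6226) = 60.1317 / 45.9133 = 1.30968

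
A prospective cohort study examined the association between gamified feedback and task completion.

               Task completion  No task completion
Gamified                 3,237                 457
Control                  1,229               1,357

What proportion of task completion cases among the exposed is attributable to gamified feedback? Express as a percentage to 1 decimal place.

Cells: a = 3237, b = 457, c = 1229, d = 1357.
Risk in exposed = 3237/3694 = 0.87629; risk in unexposed = 1229/2586 = 0.47525.
RR = 0.87629/0.47525 = 1.84384
AR% = (RR − 1)/RR × 100 = (1.84384 − 1)/1.84384 × 100 = 45.7653%

45.8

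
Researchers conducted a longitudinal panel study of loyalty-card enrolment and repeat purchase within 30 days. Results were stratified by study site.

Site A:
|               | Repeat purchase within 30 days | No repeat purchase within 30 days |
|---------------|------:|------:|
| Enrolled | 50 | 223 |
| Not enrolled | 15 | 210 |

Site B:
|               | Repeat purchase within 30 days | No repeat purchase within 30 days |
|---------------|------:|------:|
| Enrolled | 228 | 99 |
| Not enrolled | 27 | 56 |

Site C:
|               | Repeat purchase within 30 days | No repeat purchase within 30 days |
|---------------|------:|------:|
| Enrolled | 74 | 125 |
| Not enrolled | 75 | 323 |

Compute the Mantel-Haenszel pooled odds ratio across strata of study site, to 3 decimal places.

OR_MH = Σ(aᵢdᵢ/nᵢ) / Σ(bᵢcᵢ/nᵢ), where nᵢ is the stratum total.
Stratum 1 (Site A): n = 498; a·d/n = 50·210/498 = 21.0843; b·c/n = 223·15/498 = 6.7169
Stratum 2 (Site B): n = 410; a·d/n = 228·56/410 = 31.1415; b·c/n = 99·27/410 = 6.5195
Stratum 3 (Site C): n = 597; a·d/n = 74·323/597 = 40.0369; b·c/n = 125·75/597 = 15.7035
OR_MH = (21.0843 + 31.1415 + 40.0369) / (6.7169 + 6.5195 + 15.7035) = 92.2627 / 28.9399 = 3.18808

3.188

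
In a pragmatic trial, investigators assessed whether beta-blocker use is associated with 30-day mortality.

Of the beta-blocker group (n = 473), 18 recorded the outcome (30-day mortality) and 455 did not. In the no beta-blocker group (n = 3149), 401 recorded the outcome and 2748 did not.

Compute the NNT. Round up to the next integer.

12

Risk in treated group = 18/473 = 0.03805; risk in control = 401/3149 = 0.12734.
Absolute risk reduction = 0.12734 − 0.03805 = 0.08929
NNT = 1 / ARR = 1 / 0.08929 = 11.200 → round up → 12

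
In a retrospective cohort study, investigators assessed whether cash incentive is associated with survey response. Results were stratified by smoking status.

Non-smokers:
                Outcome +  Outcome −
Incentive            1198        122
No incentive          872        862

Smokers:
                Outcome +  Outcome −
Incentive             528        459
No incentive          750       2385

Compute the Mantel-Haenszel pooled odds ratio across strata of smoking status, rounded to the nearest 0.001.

5.438

OR_MH = Σ(aᵢdᵢ/nᵢ) / Σ(bᵢcᵢ/nᵢ), where nᵢ is the stratum total.
Stratum 1 (Non-smokers): n = 3054; a·d/n = 1198·862/3054 = 338.1388; b·c/n = 122·872/3054 = 34.8343
Stratum 2 (Smokers): n = 4122; a·d/n = 528·2385/4122 = 305.5022; b·c/n = 459·750/4122 = 83.5153
OR_MH = (338.1388 + 305.5022) / (34.8343 + 83.5153) = 643.6410 / 118.3496 = 5.43847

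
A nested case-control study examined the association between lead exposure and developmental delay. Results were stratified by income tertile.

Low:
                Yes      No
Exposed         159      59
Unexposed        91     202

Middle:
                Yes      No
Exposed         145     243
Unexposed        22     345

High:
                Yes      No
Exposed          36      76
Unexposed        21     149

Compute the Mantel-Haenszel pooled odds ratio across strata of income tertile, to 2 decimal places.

6.37

OR_MH = Σ(aᵢdᵢ/nᵢ) / Σ(bᵢcᵢ/nᵢ), where nᵢ is the stratum total.
Stratum 1 (Low): n = 511; a·d/n = 159·202/511 = 62.8532; b·c/n = 59·91/511 = 10.5068
Stratum 2 (Middle): n = 755; a·d/n = 145·345/755 = 66.2583; b·c/n = 243·22/755 = 7.0808
Stratum 3 (High): n = 282; a·d/n = 36·149/282 = 19.0213; b·c/n = 76·21/282 = 5.6596
OR_MH = (62.8532 + 66.2583 + 19.0213) / (10.5068 + 7.0808 + 5.6596) = 148.1328 / 23.2472 = 6.37206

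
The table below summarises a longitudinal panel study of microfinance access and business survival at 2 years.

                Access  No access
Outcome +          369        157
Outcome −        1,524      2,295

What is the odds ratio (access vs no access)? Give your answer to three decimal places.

3.539

Reading the table with exposure as columns: a = 369 (Access, case), b = 1524 (Access, non-case), c = 157 (No access, case), d = 2295.
OR = (a·d)/(b·c) = (369 × 2295) / (1524 × 157) = 846855 / 239268 = 3.53936
The odds of business survival at 2 years are about 3.54 times as high in the access group.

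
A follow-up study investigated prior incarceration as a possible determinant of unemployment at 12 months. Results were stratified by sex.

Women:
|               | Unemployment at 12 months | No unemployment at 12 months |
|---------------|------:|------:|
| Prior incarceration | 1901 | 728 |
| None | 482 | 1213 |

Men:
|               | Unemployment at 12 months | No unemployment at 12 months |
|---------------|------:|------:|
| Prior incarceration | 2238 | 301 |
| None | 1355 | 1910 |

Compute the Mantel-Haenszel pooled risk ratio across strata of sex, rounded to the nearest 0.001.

2.263

RR_MH = Σ(aᵢ·n₀ᵢ/nᵢ) / Σ(cᵢ·n₁ᵢ/nᵢ), with n₁ᵢ = aᵢ+bᵢ (exposed), n₀ᵢ = cᵢ+dᵢ (unexposed), nᵢ = n₁ᵢ+n₀ᵢ.
Stratum 1 (Women): n₁ = 2629, n₀ = 1695, n = 4324; a·n₀/n = 1901·1695/4324 = 745.1885; c·n₁/n = 482·2629/4324 = 293.0569
Stratum 2 (Men): n₁ = 2539, n₀ = 3265, n = 5804; a·n₀/n = 2238·3265/5804 = 1258.9714; c·n₁/n = 1355·2539/5804 = 592.7541
RR_MH = (745.1885 + 1258.9714) / (293.0569 + 592.7541) = 2004.1599 / 885.8110 = 2.26251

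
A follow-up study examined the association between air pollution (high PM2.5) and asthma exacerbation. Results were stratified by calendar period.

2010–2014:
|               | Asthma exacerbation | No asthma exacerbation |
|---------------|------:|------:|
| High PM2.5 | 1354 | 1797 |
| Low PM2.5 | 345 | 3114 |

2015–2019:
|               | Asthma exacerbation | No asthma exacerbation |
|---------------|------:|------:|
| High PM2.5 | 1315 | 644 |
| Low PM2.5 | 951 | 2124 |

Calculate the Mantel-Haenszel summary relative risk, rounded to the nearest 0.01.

RR_MH = Σ(aᵢ·n₀ᵢ/nᵢ) / Σ(cᵢ·n₁ᵢ/nᵢ), with n₁ᵢ = aᵢ+bᵢ (exposed), n₀ᵢ = cᵢ+dᵢ (unexposed), nᵢ = n₁ᵢ+n₀ᵢ.
Stratum 1 (2010–2014): n₁ = 3151, n₀ = 3459, n = 6610; a·n₀/n = 1354·3459/6610 = 708.5455; c·n₁/n = 345·3151/6610 = 164.4622
Stratum 2 (2015–2019): n₁ = 1959, n₀ = 3075, n = 5034; a·n₀/n = 1315·3075/5034 = 803.2628; c·n₁/n = 951·1959/5034 = 370.0852
RR_MH = (708.5455 + 803.2628) / (164.4622 + 370.0852) = 1511.8083 / 534.5474 = 2.82820

2.83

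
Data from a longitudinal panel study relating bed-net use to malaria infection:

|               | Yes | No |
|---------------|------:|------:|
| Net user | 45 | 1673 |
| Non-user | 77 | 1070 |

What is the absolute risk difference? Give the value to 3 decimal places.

-0.041

Cells: a = 45, b = 1673, c = 77, d = 1070.
Risk in exposed = 45/1718 = 0.026193; risk in unexposed = 77/1147 = 0.067132.
Risk difference = 0.026193 − 0.067132 = -0.040938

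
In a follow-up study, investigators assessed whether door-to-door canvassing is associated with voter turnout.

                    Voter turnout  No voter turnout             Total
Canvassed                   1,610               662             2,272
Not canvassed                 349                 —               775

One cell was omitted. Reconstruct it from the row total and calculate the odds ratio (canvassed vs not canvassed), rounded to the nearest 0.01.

The missing cell is in the unexposed row: 775 − 349 = 426.
So a = 1610, b = 662, c = 349, d = 426.
OR = (a·d)/(b·c) = (1610 × 426) / (662 × 349) = 685860 / 231038 = 2.96860

2.97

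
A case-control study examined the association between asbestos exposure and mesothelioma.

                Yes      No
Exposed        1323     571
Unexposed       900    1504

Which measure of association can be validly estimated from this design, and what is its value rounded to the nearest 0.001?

Cells: a = 1323, b = 571, c = 900, d = 1504.
This is a case-control study: participants were sampled on outcome status, so risks in the source population cannot be estimated directly — relative risk is not valid here. The odds ratio is the appropriate measure.
OR = (a·d)/(b·c) = (1323 × 1504) / (571 × 900) = 1989792 / 513900 = 3.87194

3.872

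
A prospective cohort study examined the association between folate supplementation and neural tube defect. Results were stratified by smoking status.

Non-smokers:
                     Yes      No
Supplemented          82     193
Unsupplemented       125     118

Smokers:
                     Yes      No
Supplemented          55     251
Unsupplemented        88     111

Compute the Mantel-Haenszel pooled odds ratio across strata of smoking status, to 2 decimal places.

OR_MH = Σ(aᵢdᵢ/nᵢ) / Σ(bᵢcᵢ/nᵢ), where nᵢ is the stratum total.
Stratum 1 (Non-smokers): n = 518; a·d/n = 82·118/518 = 18.6795; b·c/n = 193·125/518 = 46.5734
Stratum 2 (Smokers): n = 505; a·d/n = 55·111/505 = 12.0891; b·c/n = 251·88/505 = 43.7386
OR_MH = (18.6795 + 12.0891) / (46.5734 + 43.7386) = 30.7686 / 90.3120 = 0.34069

0.34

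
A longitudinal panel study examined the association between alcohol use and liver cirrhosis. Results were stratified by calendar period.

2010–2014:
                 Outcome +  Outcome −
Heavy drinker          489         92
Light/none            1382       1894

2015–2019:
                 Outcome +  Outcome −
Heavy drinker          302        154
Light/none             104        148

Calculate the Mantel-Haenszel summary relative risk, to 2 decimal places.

RR_MH = Σ(aᵢ·n₀ᵢ/nᵢ) / Σ(cᵢ·n₁ᵢ/nᵢ), with n₁ᵢ = aᵢ+bᵢ (exposed), n₀ᵢ = cᵢ+dᵢ (unexposed), nᵢ = n₁ᵢ+n₀ᵢ.
Stratum 1 (2010–2014): n₁ = 581, n₀ = 3276, n = 3857; a·n₀/n = 489·3276/3857 = 415.3394; c·n₁/n = 1382·581/3857 = 208.1779
Stratum 2 (2015–2019): n₁ = 456, n₀ = 252, n = 708; a·n₀/n = 302·252/708 = 107.4915; c·n₁/n = 104·456/708 = 66.9831
RR_MH = (415.3394 + 107.4915) / (208.1779 + 66.9831) = 522.8309 / 275.1609 = 1.90009

1.90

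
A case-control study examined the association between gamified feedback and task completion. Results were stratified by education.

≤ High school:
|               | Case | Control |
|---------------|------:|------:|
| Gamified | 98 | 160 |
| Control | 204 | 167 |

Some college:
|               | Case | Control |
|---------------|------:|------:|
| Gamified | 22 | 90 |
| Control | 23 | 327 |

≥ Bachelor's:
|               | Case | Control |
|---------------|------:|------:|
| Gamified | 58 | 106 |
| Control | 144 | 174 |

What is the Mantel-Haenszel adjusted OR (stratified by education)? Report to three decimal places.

0.710

OR_MH = Σ(aᵢdᵢ/nᵢ) / Σ(bᵢcᵢ/nᵢ), where nᵢ is the stratum total.
Stratum 1 (≤ High school): n = 629; a·d/n = 98·167/629 = 26.0191; b·c/n = 160·204/629 = 51.8919
Stratum 2 (Some college): n = 462; a·d/n = 22·327/462 = 15.5714; b·c/n = 90·23/462 = 4.4805
Stratum 3 (≥ Bachelor's): n = 482; a·d/n = 58·174/482 = 20.9378; b·c/n = 106·144/482 = 31.6680
OR_MH = (26.0191 + 15.5714 + 20.9378) / (51.8919 + 4.4805 + 31.6680) = 62.5283 / 88.0405 = 0.71022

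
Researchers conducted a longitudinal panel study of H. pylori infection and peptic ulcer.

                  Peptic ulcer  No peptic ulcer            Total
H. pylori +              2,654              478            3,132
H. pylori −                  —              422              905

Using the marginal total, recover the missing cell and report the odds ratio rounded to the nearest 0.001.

4.851

The missing cell is in the unexposed row: 905 − 422 = 483.
So a = 2654, b = 478, c = 483, d = 422.
OR = (a·d)/(b·c) = (2654 × 422) / (478 × 483) = 1119988 / 230874 = 4.85108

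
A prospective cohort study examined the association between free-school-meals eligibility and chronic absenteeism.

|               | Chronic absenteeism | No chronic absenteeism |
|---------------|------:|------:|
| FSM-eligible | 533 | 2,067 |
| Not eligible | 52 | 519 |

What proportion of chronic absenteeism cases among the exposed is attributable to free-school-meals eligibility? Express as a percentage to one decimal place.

Cells: a = 533, b = 2067, c = 52, d = 519.
Risk in exposed = 533/2600 = 0.20500; risk in unexposed = 52/571 = 0.09107.
RR = 0.20500/0.09107 = 2.25106
AR% = (RR − 1)/RR × 100 = (2.25106 − 1)/2.25106 × 100 = 55.5764%

55.6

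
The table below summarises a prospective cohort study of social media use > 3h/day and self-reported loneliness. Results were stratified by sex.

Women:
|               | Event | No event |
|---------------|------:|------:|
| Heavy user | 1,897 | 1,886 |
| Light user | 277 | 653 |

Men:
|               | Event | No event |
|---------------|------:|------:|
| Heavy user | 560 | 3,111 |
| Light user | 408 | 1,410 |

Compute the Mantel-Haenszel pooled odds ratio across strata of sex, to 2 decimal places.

OR_MH = Σ(aᵢdᵢ/nᵢ) / Σ(bᵢcᵢ/nᵢ), where nᵢ is the stratum total.
Stratum 1 (Women): n = 4713; a·d/n = 1897·653/4713 = 262.8349; b·c/n = 1886·277/4713 = 110.8470
Stratum 2 (Men): n = 5489; a·d/n = 560·1410/5489 = 143.8513; b·c/n = 3111·408/5489 = 231.2421
OR_MH = (262.8349 + 143.8513) / (110.8470 + 231.2421) = 406.6863 / 342.0891 = 1.18883

1.19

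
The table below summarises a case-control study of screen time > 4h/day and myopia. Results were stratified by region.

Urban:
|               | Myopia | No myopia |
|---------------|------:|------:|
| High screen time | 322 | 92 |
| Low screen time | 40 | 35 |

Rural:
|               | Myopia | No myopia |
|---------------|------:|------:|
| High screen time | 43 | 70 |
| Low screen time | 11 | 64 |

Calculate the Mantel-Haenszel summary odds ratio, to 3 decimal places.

3.243

OR_MH = Σ(aᵢdᵢ/nᵢ) / Σ(bᵢcᵢ/nᵢ), where nᵢ is the stratum total.
Stratum 1 (Urban): n = 489; a·d/n = 322·35/489 = 23.0470; b·c/n = 92·40/489 = 7.5256
Stratum 2 (Rural): n = 188; a·d/n = 43·64/188 = 14.6383; b·c/n = 70·11/188 = 4.0957
OR_MH = (23.0470 + 14.6383) / (7.5256 + 4.0957) = 37.6853 / 11.6213 = 3.24278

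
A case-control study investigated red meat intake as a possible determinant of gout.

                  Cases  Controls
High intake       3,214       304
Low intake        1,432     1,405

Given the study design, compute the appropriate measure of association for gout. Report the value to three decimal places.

Cells: a = 3214, b = 304, c = 1432, d = 1405.
This is a case-control study: participants were sampled on outcome status, so risks in the source population cannot be estimated directly — relative risk is not valid here. The odds ratio is the appropriate measure.
OR = (a·d)/(b·c) = (3214 × 1405) / (304 × 1432) = 4515670 / 435328 = 10.37303

10.373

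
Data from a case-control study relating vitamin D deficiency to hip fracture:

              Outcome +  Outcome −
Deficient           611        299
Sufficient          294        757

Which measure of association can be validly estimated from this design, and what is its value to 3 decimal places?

Cells: a = 611, b = 299, c = 294, d = 757.
This is a case-control study: participants were sampled on outcome status, so risks in the source population cannot be estimated directly — relative risk is not valid here. The odds ratio is the appropriate measure.
OR = (a·d)/(b·c) = (611 × 757) / (299 × 294) = 462527 / 87906 = 5.26161

5.262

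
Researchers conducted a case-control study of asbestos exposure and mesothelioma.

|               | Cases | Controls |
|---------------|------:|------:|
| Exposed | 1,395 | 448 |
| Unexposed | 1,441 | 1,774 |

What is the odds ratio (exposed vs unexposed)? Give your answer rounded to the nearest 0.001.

3.833

Cells: a = 1395, b = 448, c = 1441, d = 1774.
OR = (a·d)/(b·c) = (1395 × 1774) / (448 × 1441) = 2474730 / 645568 = 3.83341
The odds of mesothelioma are about 3.83 times as high in the exposed group.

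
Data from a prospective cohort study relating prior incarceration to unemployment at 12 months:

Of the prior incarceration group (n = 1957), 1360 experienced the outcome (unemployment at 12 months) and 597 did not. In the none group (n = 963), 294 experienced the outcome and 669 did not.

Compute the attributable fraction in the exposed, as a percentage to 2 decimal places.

56.07

From the description: a = 1360, b = 597, c = 294, d = 669.
Risk in exposed = 1360/1957 = 0.69494; risk in unexposed = 294/963 = 0.30530.
RR = 0.69494/0.30530 = 2.27629
AR% = (RR − 1)/RR × 100 = (2.27629 − 1)/2.27629 × 100 = 56.0688%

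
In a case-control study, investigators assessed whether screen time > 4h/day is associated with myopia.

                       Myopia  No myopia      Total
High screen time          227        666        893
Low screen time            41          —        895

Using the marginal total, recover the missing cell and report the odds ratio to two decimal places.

7.10

The missing cell is in the unexposed row: 895 − 41 = 854.
So a = 227, b = 666, c = 41, d = 854.
OR = (a·d)/(b·c) = (227 × 854) / (666 × 41) = 193858 / 27306 = 7.09947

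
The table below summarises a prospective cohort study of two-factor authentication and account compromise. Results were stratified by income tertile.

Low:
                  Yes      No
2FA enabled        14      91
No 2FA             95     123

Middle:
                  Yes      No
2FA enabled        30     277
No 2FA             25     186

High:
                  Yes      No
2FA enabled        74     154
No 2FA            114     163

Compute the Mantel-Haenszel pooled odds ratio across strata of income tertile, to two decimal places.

OR_MH = Σ(aᵢdᵢ/nᵢ) / Σ(bᵢcᵢ/nᵢ), where nᵢ is the stratum total.
Stratum 1 (Low): n = 323; a·d/n = 14·123/323 = 5.3313; b·c/n = 91·95/323 = 26.7647
Stratum 2 (Middle): n = 518; a·d/n = 30·186/518 = 10.7722; b·c/n = 277·25/518 = 13.3687
Stratum 3 (High): n = 505; a·d/n = 74·163/505 = 23.8851; b·c/n = 154·114/505 = 34.7644
OR_MH = (5.3313 + 10.7722 + 23.8851) / (26.7647 + 13.3687 + 34.7644) = 39.9886 / 74.8978 = 0.53391

0.53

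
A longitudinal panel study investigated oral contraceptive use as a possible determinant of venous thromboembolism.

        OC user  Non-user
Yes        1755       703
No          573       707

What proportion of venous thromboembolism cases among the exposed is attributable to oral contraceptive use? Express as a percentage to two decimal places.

33.86

Reading the table with exposure as columns: a = 1755 (OC user, case), b = 573 (OC user, non-case), c = 703 (Non-user, case), d = 707.
Risk in exposed = 1755/2328 = 0.75387; risk in unexposed = 703/1410 = 0.49858.
RR = 0.75387/0.49858 = 1.51202
AR% = (RR − 1)/RR × 100 = (1.51202 − 1)/1.51202 × 100 = 33.8634%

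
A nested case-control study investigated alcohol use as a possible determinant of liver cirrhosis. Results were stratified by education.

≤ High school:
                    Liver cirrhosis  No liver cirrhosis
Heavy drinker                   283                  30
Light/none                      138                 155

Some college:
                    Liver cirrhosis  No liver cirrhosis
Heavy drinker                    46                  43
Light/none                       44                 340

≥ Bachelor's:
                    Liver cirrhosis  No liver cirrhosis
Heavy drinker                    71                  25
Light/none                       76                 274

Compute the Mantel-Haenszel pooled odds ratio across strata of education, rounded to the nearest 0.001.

9.877

OR_MH = Σ(aᵢdᵢ/nᵢ) / Σ(bᵢcᵢ/nᵢ), where nᵢ is the stratum total.
Stratum 1 (≤ High school): n = 606; a·d/n = 283·155/606 = 72.3845; b·c/n = 30·138/606 = 6.8317
Stratum 2 (Some college): n = 473; a·d/n = 46·340/473 = 33.0655; b·c/n = 43·44/473 = 4.0000
Stratum 3 (≥ Bachelor's): n = 446; a·d/n = 71·274/446 = 43.6188; b·c/n = 25·76/446 = 4.2601
OR_MH = (72.3845 + 33.0655 + 43.6188) / (6.8317 + 4.0000 + 4.2601) = 149.0689 / 15.0918 = 9.87749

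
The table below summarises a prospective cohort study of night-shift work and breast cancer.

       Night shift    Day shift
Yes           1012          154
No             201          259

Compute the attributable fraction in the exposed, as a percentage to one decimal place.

Reading the table with exposure as columns: a = 1012 (Night shift, case), b = 201 (Night shift, non-case), c = 154 (Day shift, case), d = 259.
Risk in exposed = 1012/1213 = 0.83430; risk in unexposed = 154/413 = 0.37288.
RR = 0.83430/0.37288 = 2.23743
AR% = (RR − 1)/RR × 100 = (2.23743 − 1)/2.23743 × 100 = 55.3058%

55.3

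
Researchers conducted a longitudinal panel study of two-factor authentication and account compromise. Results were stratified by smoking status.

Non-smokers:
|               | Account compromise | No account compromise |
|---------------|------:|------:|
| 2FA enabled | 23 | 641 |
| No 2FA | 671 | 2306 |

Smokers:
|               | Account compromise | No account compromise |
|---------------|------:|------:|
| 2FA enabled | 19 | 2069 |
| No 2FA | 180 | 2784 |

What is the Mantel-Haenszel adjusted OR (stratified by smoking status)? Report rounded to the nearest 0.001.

0.131

OR_MH = Σ(aᵢdᵢ/nᵢ) / Σ(bᵢcᵢ/nᵢ), where nᵢ is the stratum total.
Stratum 1 (Non-smokers): n = 3641; a·d/n = 23·2306/3641 = 14.5669; b·c/n = 641·671/3641 = 118.1299
Stratum 2 (Smokers): n = 5052; a·d/n = 19·2784/5052 = 10.4703; b·c/n = 2069·180/5052 = 73.7173
OR_MH = (14.5669 + 10.4703) / (118.1299 + 73.7173) = 25.0372 / 191.8472 = 0.13051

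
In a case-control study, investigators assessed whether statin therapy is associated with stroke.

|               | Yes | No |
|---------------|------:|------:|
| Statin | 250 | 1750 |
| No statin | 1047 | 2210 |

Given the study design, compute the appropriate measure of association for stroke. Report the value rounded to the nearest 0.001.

Cells: a = 250, b = 1750, c = 1047, d = 2210.
This is a case-control study: participants were sampled on outcome status, so risks in the source population cannot be estimated directly — relative risk is not valid here. The odds ratio is the appropriate measure.
OR = (a·d)/(b·c) = (250 × 2210) / (1750 × 1047) = 552500 / 1832250 = 0.30154

0.302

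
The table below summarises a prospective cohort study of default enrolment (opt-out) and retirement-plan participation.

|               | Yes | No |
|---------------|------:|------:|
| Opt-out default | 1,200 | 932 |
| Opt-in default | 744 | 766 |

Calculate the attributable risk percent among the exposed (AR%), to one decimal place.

Cells: a = 1200, b = 932, c = 744, d = 766.
Risk in exposed = 1200/2132 = 0.56285; risk in unexposed = 744/1510 = 0.49272.
RR = 0.56285/0.49272 = 1.14235
AR% = (RR − 1)/RR × 100 = (1.14235 − 1)/1.14235 × 100 = 12.4609%

12.5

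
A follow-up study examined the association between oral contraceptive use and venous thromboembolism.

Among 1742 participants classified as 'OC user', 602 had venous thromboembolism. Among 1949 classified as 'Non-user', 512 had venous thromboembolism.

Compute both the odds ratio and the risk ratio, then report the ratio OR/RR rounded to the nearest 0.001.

1.127

From the description: a = 602, b = 1140, c = 512, d = 1437.
OR = (602·1437)/(1140·512) = 865074/583680 = 1.48210
Risk in exposed = 602/1742 = 0.34558; risk in unexposed = 512/1949 = 0.26270; RR = 1.31550
OR/RR = 1.48210 / 1.31550 = 1.12665
The outcome is not rare, so the OR lies further from 1 than the RR.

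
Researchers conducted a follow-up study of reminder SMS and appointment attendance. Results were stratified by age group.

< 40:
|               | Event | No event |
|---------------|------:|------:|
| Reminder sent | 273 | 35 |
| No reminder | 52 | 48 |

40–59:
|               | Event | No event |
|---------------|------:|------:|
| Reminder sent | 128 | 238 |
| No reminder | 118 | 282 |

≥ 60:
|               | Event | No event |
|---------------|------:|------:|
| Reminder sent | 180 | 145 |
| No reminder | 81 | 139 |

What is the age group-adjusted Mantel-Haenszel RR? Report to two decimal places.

1.43

RR_MH = Σ(aᵢ·n₀ᵢ/nᵢ) / Σ(cᵢ·n₁ᵢ/nᵢ), with n₁ᵢ = aᵢ+bᵢ (exposed), n₀ᵢ = cᵢ+dᵢ (unexposed), nᵢ = n₁ᵢ+n₀ᵢ.
Stratum 1 (< 40): n₁ = 308, n₀ = 100, n = 408; a·n₀/n = 273·100/408 = 66.9118; c·n₁/n = 52·308/408 = 39.2549
Stratum 2 (40–59): n₁ = 366, n₀ = 400, n = 766; a·n₀/n = 128·400/766 = 66.8407; c·n₁/n = 118·366/766 = 56.3812
Stratum 3 (≥ 60): n₁ = 325, n₀ = 220, n = 545; a·n₀/n = 180·220/545 = 72.6606; c·n₁/n = 81·325/545 = 48.3028
RR_MH = (66.9118 + 66.8407 + 72.6606) / (39.2549 + 56.3812 + 48.3028) = 206.4130 / 143.9389 = 1.43403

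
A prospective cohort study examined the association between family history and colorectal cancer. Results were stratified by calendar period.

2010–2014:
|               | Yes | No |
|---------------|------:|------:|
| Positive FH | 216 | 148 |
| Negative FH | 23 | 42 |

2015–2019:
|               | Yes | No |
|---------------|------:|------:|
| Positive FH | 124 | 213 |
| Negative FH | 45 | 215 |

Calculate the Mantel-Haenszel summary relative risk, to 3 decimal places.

RR_MH = Σ(aᵢ·n₀ᵢ/nᵢ) / Σ(cᵢ·n₁ᵢ/nᵢ), with n₁ᵢ = aᵢ+bᵢ (exposed), n₀ᵢ = cᵢ+dᵢ (unexposed), nᵢ = n₁ᵢ+n₀ᵢ.
Stratum 1 (2010–2014): n₁ = 364, n₀ = 65, n = 429; a·n₀/n = 216·65/429 = 32.7273; c·n₁/n = 23·364/429 = 19.5152
Stratum 2 (2015–2019): n₁ = 337, n₀ = 260, n = 597; a·n₀/n = 124·260/597 = 54.0034; c·n₁/n = 45·337/597 = 25.4020
RR_MH = (32.7273 + 54.0034) / (19.5152 + 25.4020) = 86.7306 / 44.9172 = 1.93090

1.931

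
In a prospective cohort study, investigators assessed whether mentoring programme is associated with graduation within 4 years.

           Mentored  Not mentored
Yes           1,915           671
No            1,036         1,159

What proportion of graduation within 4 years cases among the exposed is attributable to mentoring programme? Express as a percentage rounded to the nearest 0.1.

Reading the table with exposure as columns: a = 1915 (Mentored, case), b = 1036 (Mentored, non-case), c = 671 (Not mentored, case), d = 1159.
Risk in exposed = 1915/2951 = 0.64893; risk in unexposed = 671/1830 = 0.36667.
RR = 0.64893/0.36667 = 1.76982
AR% = (RR − 1)/RR × 100 = (1.76982 − 1)/1.76982 × 100 = 43.4970%

43.5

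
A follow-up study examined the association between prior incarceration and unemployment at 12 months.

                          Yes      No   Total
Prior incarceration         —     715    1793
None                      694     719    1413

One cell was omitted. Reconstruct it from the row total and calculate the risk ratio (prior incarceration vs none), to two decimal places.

1.22

The missing cell is in the exposed row: 1793 − 715 = 1078.
So a = 1078, b = 715, c = 694, d = 719.
RR = [a/(a+b)] / [c/(c+d)] = (1078/1793) / (694/1413) = 0.60123/0.49115 = 1.22411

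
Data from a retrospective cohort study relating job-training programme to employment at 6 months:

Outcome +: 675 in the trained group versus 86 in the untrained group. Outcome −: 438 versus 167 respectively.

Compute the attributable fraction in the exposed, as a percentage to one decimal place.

From the description: a = 675, b = 438, c = 86, d = 167.
Risk in exposed = 675/1113 = 0.60647; risk in unexposed = 86/253 = 0.33992.
RR = 0.60647/0.33992 = 1.78415
AR% = (RR − 1)/RR × 100 = (1.78415 − 1)/1.78415 × 100 = 43.9508%

44.0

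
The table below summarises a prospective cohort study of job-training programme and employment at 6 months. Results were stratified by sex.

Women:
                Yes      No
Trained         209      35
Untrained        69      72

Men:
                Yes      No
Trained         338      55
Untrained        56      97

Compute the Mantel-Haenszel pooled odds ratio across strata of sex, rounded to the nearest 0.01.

8.32

OR_MH = Σ(aᵢdᵢ/nᵢ) / Σ(bᵢcᵢ/nᵢ), where nᵢ is the stratum total.
Stratum 1 (Women): n = 385; a·d/n = 209·72/385 = 39.0857; b·c/n = 35·69/385 = 6.2727
Stratum 2 (Men): n = 546; a·d/n = 338·97/546 = 60.0476; b·c/n = 55·56/546 = 5.6410
OR_MH = (39.0857 + 60.0476) / (6.2727 + 5.6410) = 99.1333 / 11.9138 = 8.32092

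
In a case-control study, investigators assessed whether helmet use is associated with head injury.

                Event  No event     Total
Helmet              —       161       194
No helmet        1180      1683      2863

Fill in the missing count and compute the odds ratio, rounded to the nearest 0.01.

0.29

The missing cell is in the exposed row: 194 − 161 = 33.
So a = 33, b = 161, c = 1180, d = 1683.
OR = (a·d)/(b·c) = (33 × 1683) / (161 × 1180) = 55539 / 189980 = 0.29234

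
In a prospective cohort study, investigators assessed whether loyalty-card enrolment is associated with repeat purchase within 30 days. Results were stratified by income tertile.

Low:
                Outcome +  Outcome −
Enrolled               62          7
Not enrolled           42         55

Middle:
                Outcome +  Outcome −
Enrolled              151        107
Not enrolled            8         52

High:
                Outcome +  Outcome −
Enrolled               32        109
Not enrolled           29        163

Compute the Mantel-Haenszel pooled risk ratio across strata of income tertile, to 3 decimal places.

RR_MH = Σ(aᵢ·n₀ᵢ/nᵢ) / Σ(cᵢ·n₁ᵢ/nᵢ), with n₁ᵢ = aᵢ+bᵢ (exposed), n₀ᵢ = cᵢ+dᵢ (unexposed), nᵢ = n₁ᵢ+n₀ᵢ.
Stratum 1 (Low): n₁ = 69, n₀ = 97, n = 166; a·n₀/n = 62·97/166 = 36.2289; c·n₁/n = 42·69/166 = 17.4578
Stratum 2 (Middle): n₁ = 258, n₀ = 60, n = 318; a·n₀/n = 151·60/318 = 28.4906; c·n₁/n = 8·258/318 = 6.4906
Stratum 3 (High): n₁ = 141, n₀ = 192, n = 333; a·n₀/n = 32·192/333 = 18.4505; c·n₁/n = 29·141/333 = 12.2793
RR_MH = (36.2289 + 28.4906 + 18.4505) / (17.4578 + 6.4906 + 12.2793) = 83.1699 / 36.2277 = 2.29576

2.296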